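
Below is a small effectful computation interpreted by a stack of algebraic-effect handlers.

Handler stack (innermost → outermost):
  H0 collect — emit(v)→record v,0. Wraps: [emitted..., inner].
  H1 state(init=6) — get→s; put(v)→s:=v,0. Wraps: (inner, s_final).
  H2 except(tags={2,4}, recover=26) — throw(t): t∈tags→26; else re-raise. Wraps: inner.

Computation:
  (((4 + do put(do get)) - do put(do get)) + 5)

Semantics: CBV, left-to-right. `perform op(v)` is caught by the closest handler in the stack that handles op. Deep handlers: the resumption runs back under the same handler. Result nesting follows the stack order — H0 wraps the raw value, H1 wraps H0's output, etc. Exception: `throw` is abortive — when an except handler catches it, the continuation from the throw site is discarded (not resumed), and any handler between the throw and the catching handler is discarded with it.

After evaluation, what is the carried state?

Evaluation trace:
get @ H1 ⇒ 6
put(6) @ H1 ⇒ s:=6
get @ H1 ⇒ 6
put(6) @ H1 ⇒ s:=6
H0 returns [9]
H1 returns ([9], 6)
H2 returns ([9], 6)
= ([9], 6)

Answer: 6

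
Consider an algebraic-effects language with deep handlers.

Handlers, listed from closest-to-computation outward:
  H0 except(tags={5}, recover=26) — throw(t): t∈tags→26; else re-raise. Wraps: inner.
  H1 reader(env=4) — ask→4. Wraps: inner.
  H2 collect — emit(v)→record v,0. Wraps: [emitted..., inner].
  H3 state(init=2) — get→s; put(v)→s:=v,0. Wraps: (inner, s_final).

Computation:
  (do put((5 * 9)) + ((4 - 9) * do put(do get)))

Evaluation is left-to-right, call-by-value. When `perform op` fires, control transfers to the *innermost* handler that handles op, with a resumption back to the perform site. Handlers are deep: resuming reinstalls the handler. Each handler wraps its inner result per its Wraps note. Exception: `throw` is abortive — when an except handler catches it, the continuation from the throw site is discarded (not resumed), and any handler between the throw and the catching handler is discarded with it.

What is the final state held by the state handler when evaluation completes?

Answer: 45

Working:
put(45) @ H3 ⇒ s:=45
get @ H3 ⇒ 45
put(45) @ H3 ⇒ s:=45
H0 returns 0
H1 returns 0
H2 returns [0]
H3 returns ([0], 45)
= ([0], 45)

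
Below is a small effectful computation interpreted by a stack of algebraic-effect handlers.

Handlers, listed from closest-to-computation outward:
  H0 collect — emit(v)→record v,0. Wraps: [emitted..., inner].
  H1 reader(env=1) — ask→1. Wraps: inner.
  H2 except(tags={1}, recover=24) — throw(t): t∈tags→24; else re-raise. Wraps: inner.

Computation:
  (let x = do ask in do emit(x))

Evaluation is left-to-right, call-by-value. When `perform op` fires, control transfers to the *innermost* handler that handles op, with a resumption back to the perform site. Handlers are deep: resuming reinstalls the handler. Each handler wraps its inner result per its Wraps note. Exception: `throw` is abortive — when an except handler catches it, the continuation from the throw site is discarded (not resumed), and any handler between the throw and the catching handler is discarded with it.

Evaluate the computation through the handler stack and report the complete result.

Answer: [1, 0]

Evaluation trace:
ask @ H1 ⇒ 1
emit(1) @ H0 ⇒ out+=1
H0 returns [1, 0]
H1 returns [1, 0]
H2 returns [1, 0]
= [1, 0]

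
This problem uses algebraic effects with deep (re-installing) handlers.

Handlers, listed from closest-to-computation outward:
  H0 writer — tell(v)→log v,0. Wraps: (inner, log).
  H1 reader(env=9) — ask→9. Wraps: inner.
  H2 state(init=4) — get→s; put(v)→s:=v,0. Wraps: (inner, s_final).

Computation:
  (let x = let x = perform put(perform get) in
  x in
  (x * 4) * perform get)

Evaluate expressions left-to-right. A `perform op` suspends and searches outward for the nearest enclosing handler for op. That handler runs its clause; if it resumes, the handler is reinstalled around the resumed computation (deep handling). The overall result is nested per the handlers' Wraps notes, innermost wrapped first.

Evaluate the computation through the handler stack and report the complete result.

Step-by-step:
get @ H2 ⇒ 4
put(4) @ H2 ⇒ s:=4
get @ H2 ⇒ 4
H0 returns (0, ())
H1 returns (0, ())
H2 returns ((0, ()), 4)
= ((0, ()), 4)

Answer: ((0, ()), 4)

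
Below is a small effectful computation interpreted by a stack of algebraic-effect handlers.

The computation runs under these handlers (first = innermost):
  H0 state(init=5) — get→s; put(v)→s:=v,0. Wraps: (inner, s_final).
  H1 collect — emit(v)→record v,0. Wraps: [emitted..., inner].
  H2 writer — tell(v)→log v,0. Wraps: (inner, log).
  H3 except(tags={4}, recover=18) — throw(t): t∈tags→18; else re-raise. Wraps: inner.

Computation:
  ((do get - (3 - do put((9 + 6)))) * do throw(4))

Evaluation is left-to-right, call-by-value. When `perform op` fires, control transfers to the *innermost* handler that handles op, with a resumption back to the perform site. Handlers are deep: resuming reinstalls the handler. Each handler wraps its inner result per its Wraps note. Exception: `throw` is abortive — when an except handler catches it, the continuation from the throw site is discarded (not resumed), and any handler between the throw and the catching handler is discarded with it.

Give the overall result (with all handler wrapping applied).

Answer: 18

Evaluation trace:
get @ H0 ⇒ 5
put(15) @ H0 ⇒ s:=15
throw(4) @ H3 caught ⇒ 18
= 18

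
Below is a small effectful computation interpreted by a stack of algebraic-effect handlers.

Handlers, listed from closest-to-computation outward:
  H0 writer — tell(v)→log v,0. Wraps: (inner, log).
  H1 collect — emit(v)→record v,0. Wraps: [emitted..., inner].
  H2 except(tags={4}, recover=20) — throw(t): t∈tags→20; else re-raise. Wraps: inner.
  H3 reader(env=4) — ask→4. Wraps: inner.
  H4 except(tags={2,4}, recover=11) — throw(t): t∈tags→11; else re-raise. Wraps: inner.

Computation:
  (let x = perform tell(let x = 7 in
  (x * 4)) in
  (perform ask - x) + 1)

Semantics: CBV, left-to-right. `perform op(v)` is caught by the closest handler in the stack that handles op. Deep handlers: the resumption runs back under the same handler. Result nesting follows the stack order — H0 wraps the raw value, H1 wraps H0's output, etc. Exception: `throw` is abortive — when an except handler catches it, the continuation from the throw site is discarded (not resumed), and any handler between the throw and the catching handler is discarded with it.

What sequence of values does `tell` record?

Answer: (28)

Evaluation trace:
tell(28) @ H0 ⇒ log+=28
ask @ H3 ⇒ 4
H0 returns (5, (28))
H1 returns [(5, (28))]
H2 returns [(5, (28))]
H3 returns [(5, (28))]
H4 returns [(5, (28))]
= [(5, (28))]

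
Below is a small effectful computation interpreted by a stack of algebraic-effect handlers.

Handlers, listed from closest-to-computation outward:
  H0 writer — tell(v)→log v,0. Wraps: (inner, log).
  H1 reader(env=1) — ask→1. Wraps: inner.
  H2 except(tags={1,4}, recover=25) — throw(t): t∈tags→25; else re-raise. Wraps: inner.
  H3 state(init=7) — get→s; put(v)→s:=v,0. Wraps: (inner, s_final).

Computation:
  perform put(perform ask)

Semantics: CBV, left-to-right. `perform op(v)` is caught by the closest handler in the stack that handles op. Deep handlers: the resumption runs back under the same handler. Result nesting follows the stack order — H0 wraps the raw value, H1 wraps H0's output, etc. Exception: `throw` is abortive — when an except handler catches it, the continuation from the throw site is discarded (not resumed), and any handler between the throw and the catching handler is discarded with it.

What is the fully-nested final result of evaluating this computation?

Answer: ((0, ()), 1)

Evaluation trace:
ask @ H1 ⇒ 1
put(1) @ H3 ⇒ s:=1
H0 returns (0, ())
H1 returns (0, ())
H2 returns (0, ())
H3 returns ((0, ()), 1)
= ((0, ()), 1)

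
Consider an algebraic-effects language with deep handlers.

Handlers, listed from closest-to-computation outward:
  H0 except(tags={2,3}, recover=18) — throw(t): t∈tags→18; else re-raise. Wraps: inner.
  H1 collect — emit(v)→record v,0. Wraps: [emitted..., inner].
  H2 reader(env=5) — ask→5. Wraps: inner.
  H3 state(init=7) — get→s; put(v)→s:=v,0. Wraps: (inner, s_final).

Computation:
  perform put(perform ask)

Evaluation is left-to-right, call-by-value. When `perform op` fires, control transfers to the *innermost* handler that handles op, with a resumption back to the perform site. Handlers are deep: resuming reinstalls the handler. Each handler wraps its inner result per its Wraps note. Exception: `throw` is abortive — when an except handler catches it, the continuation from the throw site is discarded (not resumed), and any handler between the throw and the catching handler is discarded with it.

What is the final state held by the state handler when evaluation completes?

Working:
ask @ H2 ⇒ 5
put(5) @ H3 ⇒ s:=5
H0 returns 0
H1 returns [0]
H2 returns [0]
H3 returns ([0], 5)
= ([0], 5)

Answer: 5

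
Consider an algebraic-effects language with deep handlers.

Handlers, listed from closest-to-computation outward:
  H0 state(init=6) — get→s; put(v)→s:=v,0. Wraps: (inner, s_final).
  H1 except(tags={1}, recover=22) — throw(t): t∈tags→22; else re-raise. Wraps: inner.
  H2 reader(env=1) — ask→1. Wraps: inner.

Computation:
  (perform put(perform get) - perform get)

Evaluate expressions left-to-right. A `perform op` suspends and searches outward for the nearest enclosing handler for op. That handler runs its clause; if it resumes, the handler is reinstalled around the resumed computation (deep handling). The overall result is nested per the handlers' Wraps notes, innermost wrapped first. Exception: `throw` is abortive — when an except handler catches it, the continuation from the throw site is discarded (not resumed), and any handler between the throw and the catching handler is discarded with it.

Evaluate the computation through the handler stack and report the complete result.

Step-by-step:
get @ H0 ⇒ 6
put(6) @ H0 ⇒ s:=6
get @ H0 ⇒ 6
H0 returns (-6, 6)
H1 returns (-6, 6)
H2 returns (-6, 6)
= (-6, 6)

Answer: (-6, 6)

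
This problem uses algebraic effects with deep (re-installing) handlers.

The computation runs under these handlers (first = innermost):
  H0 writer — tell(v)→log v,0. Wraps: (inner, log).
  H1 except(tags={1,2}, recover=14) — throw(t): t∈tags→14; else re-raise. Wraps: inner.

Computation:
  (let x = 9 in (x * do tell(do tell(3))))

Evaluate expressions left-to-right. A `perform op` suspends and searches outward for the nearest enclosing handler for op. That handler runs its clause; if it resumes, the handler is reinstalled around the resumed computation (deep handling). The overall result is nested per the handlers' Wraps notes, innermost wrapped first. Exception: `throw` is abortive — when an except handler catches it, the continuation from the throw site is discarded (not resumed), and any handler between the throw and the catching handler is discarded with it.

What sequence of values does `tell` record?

Answer: (3, 0)

Working:
tell(3) @ H0 ⇒ log+=3
tell(0) @ H0 ⇒ log+=0
H0 returns (0, (3, 0))
H1 returns (0, (3, 0))
= (0, (3, 0))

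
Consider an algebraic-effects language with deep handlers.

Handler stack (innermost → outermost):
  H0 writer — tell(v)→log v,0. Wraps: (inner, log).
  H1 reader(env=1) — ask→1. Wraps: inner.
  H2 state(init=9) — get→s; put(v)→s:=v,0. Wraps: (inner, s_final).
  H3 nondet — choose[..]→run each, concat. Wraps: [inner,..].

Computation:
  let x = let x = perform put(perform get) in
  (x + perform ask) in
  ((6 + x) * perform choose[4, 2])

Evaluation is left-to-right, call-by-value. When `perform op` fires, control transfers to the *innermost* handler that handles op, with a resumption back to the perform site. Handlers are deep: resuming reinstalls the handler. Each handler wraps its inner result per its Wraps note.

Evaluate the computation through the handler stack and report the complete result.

Working:
get @ H2 ⇒ 9
put(9) @ H2 ⇒ s:=9
ask @ H1 ⇒ 1
choose[4, 2] @ H3
  branch[0] choose=4:
    H0 returns (28, ())
    H1 returns (28, ())
    H2 returns ((28, ()), 9)
    H3 returns [((28, ()), 9)]
  branch[1] choose=2:
    H0 returns (14, ())
    H1 returns (14, ())
    H2 returns ((14, ()), 9)
    H3 returns [((14, ()), 9)]
= [((28, ()), 9), ((14, ()), 9)]

Answer: [((28, ()), 9), ((14, ()), 9)]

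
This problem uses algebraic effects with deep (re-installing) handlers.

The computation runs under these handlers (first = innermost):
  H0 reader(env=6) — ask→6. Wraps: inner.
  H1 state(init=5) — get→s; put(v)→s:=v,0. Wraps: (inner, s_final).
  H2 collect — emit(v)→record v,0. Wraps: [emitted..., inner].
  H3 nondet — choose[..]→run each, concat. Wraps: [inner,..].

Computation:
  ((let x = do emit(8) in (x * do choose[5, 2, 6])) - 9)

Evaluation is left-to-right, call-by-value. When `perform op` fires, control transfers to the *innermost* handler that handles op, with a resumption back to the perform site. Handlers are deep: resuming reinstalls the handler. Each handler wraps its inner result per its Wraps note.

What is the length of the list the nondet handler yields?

Answer: 3

Step-by-step:
emit(8) @ H2 ⇒ out+=8
choose[5, 2, 6] @ H3
  branch[0] choose=5:
    H0 returns -9
    H1 returns (-9, 5)
    H2 returns [8, (-9, 5)]
    H3 returns [[8, (-9, 5)]]
  branch[1] choose=2:
    H0 returns -9
    H1 returns (-9, 5)
    H2 returns [8, (-9, 5)]
    H3 returns [[8, (-9, 5)]]
  branch[2] choose=6:
    H0 returns -9
    H1 returns (-9, 5)
    H2 returns [8, (-9, 5)]
    H3 returns [[8, (-9, 5)]]
= [[8, (-9, 5)], [8, (-9, 5)], [8, (-9, 5)]]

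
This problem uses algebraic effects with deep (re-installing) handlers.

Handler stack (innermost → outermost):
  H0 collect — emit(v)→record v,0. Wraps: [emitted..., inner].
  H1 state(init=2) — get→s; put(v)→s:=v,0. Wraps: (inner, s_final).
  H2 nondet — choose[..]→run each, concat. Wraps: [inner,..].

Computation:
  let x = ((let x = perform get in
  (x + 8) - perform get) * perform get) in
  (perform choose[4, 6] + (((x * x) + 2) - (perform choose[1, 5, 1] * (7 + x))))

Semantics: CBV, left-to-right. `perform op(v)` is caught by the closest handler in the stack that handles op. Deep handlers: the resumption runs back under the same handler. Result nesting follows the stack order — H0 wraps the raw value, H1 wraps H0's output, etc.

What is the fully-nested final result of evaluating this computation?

Answer: [([239], 2), ([147], 2), ([239], 2), ([241], 2), ([149], 2), ([241], 2)]

Working:
get @ H1 ⇒ 2
get @ H1 ⇒ 2
get @ H1 ⇒ 2
choose[4, 6] @ H2
  branch[0] choose=4:
    choose[1, 5, 1] @ H2
      branch[0] choose=1:
        H0 returns [239]
        H1 returns ([239], 2)
        H2 returns [([239], 2)]
      branch[1] choose=5:
        H0 returns [147]
        H1 returns ([147], 2)
        H2 returns [([147], 2)]
      branch[2] choose=1:
        H0 returns [239]
        H1 returns ([239], 2)
        H2 returns [([239], 2)]
  branch[1] choose=6:
    choose[1, 5, 1] @ H2
      branch[0] choose=1:
        H0 returns [241]
        H1 returns ([241], 2)
        H2 returns [([241], 2)]
      branch[1] choose=5:
        H0 returns [149]
        H1 returns ([149], 2)
        H2 returns [([149], 2)]
      branch[2] choose=1:
        H0 returns [241]
        H1 returns ([241], 2)
        H2 returns [([241], 2)]
= [([239], 2), ([147], 2), ([239], 2), ([241], 2), ([149], 2), ([241], 2)]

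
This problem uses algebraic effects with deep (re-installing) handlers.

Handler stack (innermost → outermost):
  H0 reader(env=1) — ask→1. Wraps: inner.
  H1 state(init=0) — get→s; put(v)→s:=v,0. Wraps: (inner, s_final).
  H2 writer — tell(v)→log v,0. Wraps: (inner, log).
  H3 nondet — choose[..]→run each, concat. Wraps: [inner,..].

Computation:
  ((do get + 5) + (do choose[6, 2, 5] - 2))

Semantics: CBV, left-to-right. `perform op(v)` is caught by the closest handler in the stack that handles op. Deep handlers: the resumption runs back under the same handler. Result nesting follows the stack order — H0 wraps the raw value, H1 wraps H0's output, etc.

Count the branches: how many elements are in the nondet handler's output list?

Working:
get @ H1 ⇒ 0
choose[6, 2, 5] @ H3
  branch[0] choose=6:
    H0 returns 9
    H1 returns (9, 0)
    H2 returns ((9, 0), ())
    H3 returns [((9, 0), ())]
  branch[1] choose=2:
    H0 returns 5
    H1 returns (5, 0)
    H2 returns ((5, 0), ())
    H3 returns [((5, 0), ())]
  branch[2] choose=5:
    H0 returns 8
    H1 returns (8, 0)
    H2 returns ((8, 0), ())
    H3 returns [((8, 0), ())]
= [((9, 0), ()), ((5, 0), ()), ((8, 0), ())]

Answer: 3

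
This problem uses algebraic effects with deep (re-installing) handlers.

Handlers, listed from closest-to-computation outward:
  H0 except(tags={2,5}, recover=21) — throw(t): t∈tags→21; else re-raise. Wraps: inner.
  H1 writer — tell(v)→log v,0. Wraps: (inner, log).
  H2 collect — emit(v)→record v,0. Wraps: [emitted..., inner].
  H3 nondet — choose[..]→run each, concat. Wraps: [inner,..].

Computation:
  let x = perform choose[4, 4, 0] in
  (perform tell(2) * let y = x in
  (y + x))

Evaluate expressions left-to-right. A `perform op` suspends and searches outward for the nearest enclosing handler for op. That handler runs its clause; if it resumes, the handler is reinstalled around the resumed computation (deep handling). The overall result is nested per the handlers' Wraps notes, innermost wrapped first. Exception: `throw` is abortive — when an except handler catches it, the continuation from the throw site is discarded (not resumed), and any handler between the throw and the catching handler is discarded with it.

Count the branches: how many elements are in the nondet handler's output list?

Working:
choose[4, 4, 0] @ H3
  branch[0] choose=4:
    tell(2) @ H1 ⇒ log+=2
    H0 returns 0
    H1 returns (0, (2))
    H2 returns [(0, (2))]
    H3 returns [[(0, (2))]]
  branch[1] choose=4:
    tell(2) @ H1 ⇒ log+=2
    H0 returns 0
    H1 returns (0, (2))
    H2 returns [(0, (2))]
    H3 returns [[(0, (2))]]
  branch[2] choose=0:
    tell(2) @ H1 ⇒ log+=2
    H0 returns 0
    H1 returns (0, (2))
    H2 returns [(0, (2))]
    H3 returns [[(0, (2))]]
= [[(0, (2))], [(0, (2))], [(0, (2))]]

Answer: 3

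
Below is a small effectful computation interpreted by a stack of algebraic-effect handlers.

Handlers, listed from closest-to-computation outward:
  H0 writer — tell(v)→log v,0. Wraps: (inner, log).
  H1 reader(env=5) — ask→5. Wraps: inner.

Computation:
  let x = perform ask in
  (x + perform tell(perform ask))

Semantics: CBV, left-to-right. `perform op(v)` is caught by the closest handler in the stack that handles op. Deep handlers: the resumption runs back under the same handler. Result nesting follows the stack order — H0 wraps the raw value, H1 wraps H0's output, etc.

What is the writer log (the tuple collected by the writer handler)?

Answer: (5)

Step-by-step:
ask @ H1 ⇒ 5
ask @ H1 ⇒ 5
tell(5) @ H0 ⇒ log+=5
H0 returns (5, (5))
H1 returns (5, (5))
= (5, (5))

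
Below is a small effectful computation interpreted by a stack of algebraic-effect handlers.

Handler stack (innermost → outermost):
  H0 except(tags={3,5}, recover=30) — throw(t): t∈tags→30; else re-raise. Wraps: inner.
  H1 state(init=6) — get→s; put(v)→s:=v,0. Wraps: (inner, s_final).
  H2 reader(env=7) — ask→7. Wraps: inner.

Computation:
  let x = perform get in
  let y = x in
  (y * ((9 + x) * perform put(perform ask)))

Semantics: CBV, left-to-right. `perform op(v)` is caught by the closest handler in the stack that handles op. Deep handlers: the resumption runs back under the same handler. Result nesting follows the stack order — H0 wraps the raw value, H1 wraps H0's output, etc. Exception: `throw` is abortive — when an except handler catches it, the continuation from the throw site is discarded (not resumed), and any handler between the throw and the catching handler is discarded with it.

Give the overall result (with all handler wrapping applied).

Answer: (0, 7)

Evaluation trace:
get @ H1 ⇒ 6
ask @ H2 ⇒ 7
put(7) @ H1 ⇒ s:=7
H0 returns 0
H1 returns (0, 7)
H2 returns (0, 7)
= (0, 7)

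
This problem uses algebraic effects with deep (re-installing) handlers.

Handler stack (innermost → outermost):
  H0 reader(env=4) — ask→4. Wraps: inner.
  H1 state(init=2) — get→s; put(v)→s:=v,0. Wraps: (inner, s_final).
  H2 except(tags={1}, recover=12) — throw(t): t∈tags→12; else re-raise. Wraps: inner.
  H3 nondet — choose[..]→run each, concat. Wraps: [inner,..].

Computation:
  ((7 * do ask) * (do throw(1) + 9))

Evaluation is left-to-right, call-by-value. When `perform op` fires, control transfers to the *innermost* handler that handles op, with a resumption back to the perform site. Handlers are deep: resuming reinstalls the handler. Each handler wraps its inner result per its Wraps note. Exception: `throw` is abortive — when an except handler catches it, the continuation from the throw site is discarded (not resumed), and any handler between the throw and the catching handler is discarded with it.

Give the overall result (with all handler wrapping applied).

Answer: [12]

Step-by-step:
ask @ H0 ⇒ 4
throw(1) @ H2 caught ⇒ 12
H3 returns [12]
= [12]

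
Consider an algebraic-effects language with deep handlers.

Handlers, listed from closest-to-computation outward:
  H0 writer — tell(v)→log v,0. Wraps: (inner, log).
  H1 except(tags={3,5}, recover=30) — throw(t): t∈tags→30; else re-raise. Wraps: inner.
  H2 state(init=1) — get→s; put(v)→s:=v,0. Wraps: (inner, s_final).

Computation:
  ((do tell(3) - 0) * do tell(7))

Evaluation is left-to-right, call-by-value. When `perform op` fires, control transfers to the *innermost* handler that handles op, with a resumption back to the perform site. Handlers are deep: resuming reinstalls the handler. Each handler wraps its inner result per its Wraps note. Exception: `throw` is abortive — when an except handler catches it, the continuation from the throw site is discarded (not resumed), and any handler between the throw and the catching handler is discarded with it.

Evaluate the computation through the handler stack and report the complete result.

Working:
tell(3) @ H0 ⇒ log+=3
tell(7) @ H0 ⇒ log+=7
H0 returns (0, (3, 7))
H1 returns (0, (3, 7))
H2 returns ((0, (3, 7)), 1)
= ((0, (3, 7)), 1)

Answer: ((0, (3, 7)), 1)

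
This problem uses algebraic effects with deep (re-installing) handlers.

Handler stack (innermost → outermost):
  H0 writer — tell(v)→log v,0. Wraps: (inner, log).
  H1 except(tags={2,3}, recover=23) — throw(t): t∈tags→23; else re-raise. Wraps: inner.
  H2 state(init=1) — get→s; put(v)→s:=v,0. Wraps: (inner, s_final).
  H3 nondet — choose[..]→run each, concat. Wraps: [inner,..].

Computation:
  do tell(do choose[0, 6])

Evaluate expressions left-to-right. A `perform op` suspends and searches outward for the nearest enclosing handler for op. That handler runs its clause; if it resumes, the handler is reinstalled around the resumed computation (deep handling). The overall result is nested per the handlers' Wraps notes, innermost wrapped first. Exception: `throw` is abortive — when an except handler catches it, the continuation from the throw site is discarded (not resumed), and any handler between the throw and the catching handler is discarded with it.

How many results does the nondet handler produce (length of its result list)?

Evaluation trace:
choose[0, 6] @ H3
  branch[0] choose=0:
    tell(0) @ H0 ⇒ log+=0
    H0 returns (0, (0))
    H1 returns (0, (0))
    H2 returns ((0, (0)), 1)
    H3 returns [((0, (0)), 1)]
  branch[1] choose=6:
    tell(6) @ H0 ⇒ log+=6
    H0 returns (0, (6))
    H1 returns (0, (6))
    H2 returns ((0, (6)), 1)
    H3 returns [((0, (6)), 1)]
= [((0, (0)), 1), ((0, (6)), 1)]

Answer: 2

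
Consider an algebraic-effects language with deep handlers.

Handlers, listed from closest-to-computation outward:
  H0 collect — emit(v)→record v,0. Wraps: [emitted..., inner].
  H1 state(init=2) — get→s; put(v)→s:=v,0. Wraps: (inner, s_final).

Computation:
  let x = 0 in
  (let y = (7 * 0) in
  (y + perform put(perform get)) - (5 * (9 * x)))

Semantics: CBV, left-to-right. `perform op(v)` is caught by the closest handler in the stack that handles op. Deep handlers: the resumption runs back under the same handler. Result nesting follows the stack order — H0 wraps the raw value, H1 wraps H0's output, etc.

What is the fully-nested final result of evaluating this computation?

Evaluation trace:
get @ H1 ⇒ 2
put(2) @ H1 ⇒ s:=2
H0 returns [0]
H1 returns ([0], 2)
= ([0], 2)

Answer: ([0], 2)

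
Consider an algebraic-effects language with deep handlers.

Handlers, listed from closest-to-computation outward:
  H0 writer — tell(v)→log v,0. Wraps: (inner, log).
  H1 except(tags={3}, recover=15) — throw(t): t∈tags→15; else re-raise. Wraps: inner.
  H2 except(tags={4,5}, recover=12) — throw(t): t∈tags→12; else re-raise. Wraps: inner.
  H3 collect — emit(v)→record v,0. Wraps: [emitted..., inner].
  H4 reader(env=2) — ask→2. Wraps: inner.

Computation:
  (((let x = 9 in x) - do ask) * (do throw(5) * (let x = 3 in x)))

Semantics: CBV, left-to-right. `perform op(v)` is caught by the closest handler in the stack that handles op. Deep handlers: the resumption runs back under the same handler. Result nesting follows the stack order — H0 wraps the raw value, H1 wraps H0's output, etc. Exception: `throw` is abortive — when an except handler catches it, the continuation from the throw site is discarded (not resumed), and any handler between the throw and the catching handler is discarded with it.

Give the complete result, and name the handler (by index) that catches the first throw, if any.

Answer: [12] ; first throw caught by: H2

Step-by-step:
ask @ H4 ⇒ 2
throw(5) @ H1 re-raised
throw(5) @ H2 caught ⇒ 12
H3 returns [12]
H4 returns [12]
= [12]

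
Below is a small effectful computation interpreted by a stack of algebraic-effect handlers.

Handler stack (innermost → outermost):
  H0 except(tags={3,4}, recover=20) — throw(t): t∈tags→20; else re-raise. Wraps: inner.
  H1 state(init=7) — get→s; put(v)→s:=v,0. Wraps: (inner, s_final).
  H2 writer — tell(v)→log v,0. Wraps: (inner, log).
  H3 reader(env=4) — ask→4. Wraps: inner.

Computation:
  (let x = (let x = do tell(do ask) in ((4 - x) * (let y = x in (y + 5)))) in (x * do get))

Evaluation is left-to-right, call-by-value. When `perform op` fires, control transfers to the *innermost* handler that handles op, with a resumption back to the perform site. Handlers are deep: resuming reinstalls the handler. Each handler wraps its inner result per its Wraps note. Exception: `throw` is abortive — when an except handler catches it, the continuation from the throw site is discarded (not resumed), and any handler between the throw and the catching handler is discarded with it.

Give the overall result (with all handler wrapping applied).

Evaluation trace:
ask @ H3 ⇒ 4
tell(4) @ H2 ⇒ log+=4
get @ H1 ⇒ 7
H0 returns 140
H1 returns (140, 7)
H2 returns ((140, 7), (4))
H3 returns ((140, 7), (4))
= ((140, 7), (4))

Answer: ((140, 7), (4))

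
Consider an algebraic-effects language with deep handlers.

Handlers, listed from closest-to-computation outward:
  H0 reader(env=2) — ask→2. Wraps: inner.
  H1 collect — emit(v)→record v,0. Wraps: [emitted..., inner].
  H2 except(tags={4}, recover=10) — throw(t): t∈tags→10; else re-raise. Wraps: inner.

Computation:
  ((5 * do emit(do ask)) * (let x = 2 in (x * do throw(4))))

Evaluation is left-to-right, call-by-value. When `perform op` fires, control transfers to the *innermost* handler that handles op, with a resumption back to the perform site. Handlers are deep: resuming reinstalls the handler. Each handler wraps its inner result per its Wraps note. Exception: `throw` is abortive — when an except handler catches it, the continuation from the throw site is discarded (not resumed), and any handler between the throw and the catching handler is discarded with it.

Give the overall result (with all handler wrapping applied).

Step-by-step:
ask @ H0 ⇒ 2
emit(2) @ H1 ⇒ out+=2
throw(4) @ H2 caught ⇒ 10
= 10

Answer: 10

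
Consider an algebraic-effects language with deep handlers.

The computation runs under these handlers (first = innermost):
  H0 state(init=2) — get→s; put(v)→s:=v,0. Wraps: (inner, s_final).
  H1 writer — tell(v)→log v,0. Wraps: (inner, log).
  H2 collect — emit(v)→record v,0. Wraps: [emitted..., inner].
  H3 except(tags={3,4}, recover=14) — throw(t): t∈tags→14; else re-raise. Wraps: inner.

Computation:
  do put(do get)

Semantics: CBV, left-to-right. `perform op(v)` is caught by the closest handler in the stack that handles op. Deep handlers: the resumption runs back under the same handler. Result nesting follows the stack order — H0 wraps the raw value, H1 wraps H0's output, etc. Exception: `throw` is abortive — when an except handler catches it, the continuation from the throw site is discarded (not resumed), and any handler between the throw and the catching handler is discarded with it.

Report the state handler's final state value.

Evaluation trace:
get @ H0 ⇒ 2
put(2) @ H0 ⇒ s:=2
H0 returns (0, 2)
H1 returns ((0, 2), ())
H2 returns [((0, 2), ())]
H3 returns [((0, 2), ())]
= [((0, 2), ())]

Answer: 2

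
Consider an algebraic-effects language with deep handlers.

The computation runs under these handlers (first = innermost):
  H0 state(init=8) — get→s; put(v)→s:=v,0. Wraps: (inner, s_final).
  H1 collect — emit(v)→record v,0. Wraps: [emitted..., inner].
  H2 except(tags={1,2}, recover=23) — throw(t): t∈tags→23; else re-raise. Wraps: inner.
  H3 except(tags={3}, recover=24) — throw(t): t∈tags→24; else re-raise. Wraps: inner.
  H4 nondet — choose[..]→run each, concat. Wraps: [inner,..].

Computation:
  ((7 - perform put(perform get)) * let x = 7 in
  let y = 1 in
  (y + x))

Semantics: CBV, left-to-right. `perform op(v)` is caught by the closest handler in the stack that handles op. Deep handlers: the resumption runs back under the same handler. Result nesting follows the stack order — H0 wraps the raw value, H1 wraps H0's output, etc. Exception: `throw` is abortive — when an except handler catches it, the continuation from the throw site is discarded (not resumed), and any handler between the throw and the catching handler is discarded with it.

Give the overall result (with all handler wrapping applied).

Evaluation trace:
get @ H0 ⇒ 8
put(8) @ H0 ⇒ s:=8
H0 returns (56, 8)
H1 returns [(56, 8)]
H2 returns [(56, 8)]
H3 returns [(56, 8)]
H4 returns [[(56, 8)]]
= [[(56, 8)]]

Answer: [[(56, 8)]]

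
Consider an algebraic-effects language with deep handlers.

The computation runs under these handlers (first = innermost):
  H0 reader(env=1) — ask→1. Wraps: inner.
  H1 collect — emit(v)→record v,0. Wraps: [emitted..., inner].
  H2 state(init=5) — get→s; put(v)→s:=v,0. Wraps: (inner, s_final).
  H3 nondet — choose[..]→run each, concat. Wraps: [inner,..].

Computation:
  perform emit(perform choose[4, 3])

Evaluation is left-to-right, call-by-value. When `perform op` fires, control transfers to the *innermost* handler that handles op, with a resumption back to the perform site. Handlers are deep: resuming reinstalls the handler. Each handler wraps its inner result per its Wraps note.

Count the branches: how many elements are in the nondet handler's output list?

Working:
choose[4, 3] @ H3
  branch[0] choose=4:
    emit(4) @ H1 ⇒ out+=4
    H0 returns 0
    H1 returns [4, 0]
    H2 returns ([4, 0], 5)
    H3 returns [([4, 0], 5)]
  branch[1] choose=3:
    emit(3) @ H1 ⇒ out+=3
    H0 returns 0
    H1 returns [3, 0]
    H2 returns ([3, 0], 5)
    H3 returns [([3, 0], 5)]
= [([4, 0], 5), ([3, 0], 5)]

Answer: 2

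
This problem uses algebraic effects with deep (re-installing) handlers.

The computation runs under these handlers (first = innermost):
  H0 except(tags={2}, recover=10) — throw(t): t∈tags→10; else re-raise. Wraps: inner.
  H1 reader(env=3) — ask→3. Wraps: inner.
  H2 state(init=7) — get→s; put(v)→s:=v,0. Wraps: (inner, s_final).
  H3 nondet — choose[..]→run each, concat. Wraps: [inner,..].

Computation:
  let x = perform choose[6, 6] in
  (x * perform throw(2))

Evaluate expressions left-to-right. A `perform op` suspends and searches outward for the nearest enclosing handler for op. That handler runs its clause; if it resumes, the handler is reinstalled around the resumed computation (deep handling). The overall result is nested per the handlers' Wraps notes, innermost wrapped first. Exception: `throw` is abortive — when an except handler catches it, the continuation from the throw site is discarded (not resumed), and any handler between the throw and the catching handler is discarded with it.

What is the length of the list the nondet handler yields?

Answer: 2

Working:
choose[6, 6] @ H3
  branch[0] choose=6:
    throw(2) @ H0 caught ⇒ 10
    H1 returns 10
    H2 returns (10, 7)
    H3 returns [(10, 7)]
  branch[1] choose=6:
    throw(2) @ H0 caught ⇒ 10
    H1 returns 10
    H2 returns (10, 7)
    H3 returns [(10, 7)]
= [(10, 7), (10, 7)]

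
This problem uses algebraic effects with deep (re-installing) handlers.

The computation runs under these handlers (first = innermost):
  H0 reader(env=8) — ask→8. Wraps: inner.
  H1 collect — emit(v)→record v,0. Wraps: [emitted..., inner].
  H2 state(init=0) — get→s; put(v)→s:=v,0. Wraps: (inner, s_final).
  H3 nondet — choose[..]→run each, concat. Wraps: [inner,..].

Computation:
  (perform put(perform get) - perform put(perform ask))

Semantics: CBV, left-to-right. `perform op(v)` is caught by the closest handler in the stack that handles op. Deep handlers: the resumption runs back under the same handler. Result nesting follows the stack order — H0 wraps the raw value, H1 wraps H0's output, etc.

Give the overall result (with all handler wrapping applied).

Answer: [([0], 8)]

Working:
get @ H2 ⇒ 0
put(0) @ H2 ⇒ s:=0
ask @ H0 ⇒ 8
put(8) @ H2 ⇒ s:=8
H0 returns 0
H1 returns [0]
H2 returns ([0], 8)
H3 returns [([0], 8)]
= [([0], 8)]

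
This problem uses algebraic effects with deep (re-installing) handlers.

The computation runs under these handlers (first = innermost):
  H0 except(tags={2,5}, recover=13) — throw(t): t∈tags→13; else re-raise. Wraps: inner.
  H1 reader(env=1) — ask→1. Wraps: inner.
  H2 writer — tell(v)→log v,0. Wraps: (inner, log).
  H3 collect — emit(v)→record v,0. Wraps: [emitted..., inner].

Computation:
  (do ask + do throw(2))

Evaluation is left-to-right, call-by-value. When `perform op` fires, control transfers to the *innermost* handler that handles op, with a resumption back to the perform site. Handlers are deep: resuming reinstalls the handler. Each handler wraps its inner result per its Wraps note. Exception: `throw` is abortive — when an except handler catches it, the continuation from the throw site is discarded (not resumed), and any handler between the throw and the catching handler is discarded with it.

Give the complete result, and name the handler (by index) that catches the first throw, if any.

Answer: [(13, ())] ; first throw caught by: H0

Step-by-step:
ask @ H1 ⇒ 1
throw(2) @ H0 caught ⇒ 13
H1 returns 13
H2 returns (13, ())
H3 returns [(13, ())]
= [(13, ())]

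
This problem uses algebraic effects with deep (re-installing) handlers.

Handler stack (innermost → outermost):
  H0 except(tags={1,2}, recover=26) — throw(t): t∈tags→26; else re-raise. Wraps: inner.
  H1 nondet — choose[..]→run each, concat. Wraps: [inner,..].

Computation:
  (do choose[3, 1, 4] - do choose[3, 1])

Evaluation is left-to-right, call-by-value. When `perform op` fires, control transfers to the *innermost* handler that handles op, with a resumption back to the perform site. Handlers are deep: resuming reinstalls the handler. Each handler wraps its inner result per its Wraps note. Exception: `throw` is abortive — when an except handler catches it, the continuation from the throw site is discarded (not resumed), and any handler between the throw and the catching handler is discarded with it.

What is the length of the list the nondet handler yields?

Step-by-step:
choose[3, 1, 4] @ H1
  branch[0] choose=3:
    choose[3, 1] @ H1
      branch[0] choose=3:
        H0 returns 0
        H1 returns [0]
      branch[1] choose=1:
        H0 returns 2
        H1 returns [2]
  branch[1] choose=1:
    choose[3, 1] @ H1
      branch[0] choose=3:
        H0 returns -2
        H1 returns [-2]
      branch[1] choose=1:
        H0 returns 0
        H1 returns [0]
  branch[2] choose=4:
    choose[3, 1] @ H1
      branch[0] choose=3:
        H0 returns 1
        H1 returns [1]
      branch[1] choose=1:
        H0 returns 3
        H1 returns [3]
= [0, 2, -2, 0, 1, 3]

Answer: 6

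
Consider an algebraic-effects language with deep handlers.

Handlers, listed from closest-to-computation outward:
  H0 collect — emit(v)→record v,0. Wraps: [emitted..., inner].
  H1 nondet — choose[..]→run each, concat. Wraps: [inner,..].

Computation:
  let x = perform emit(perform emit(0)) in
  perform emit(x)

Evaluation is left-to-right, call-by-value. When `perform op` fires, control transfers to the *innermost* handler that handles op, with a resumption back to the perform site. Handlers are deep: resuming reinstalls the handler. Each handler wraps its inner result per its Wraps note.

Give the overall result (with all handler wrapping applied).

Step-by-step:
emit(0) @ H0 ⇒ out+=0
emit(0) @ H0 ⇒ out+=0
emit(0) @ H0 ⇒ out+=0
H0 returns [0, 0, 0, 0]
H1 returns [[0, 0, 0, 0]]
= [[0, 0, 0, 0]]

Answer: [[0, 0, 0, 0]]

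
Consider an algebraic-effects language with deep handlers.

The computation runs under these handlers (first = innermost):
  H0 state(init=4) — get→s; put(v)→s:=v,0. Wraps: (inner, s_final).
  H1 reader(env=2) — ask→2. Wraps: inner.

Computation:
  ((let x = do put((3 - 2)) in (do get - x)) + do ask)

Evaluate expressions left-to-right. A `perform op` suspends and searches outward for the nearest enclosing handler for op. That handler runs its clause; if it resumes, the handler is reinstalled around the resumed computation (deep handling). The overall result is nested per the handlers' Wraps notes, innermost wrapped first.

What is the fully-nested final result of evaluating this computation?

Step-by-step:
put(1) @ H0 ⇒ s:=1
get @ H0 ⇒ 1
ask @ H1 ⇒ 2
H0 returns (3, 1)
H1 returns (3, 1)
= (3, 1)

Answer: (3, 1)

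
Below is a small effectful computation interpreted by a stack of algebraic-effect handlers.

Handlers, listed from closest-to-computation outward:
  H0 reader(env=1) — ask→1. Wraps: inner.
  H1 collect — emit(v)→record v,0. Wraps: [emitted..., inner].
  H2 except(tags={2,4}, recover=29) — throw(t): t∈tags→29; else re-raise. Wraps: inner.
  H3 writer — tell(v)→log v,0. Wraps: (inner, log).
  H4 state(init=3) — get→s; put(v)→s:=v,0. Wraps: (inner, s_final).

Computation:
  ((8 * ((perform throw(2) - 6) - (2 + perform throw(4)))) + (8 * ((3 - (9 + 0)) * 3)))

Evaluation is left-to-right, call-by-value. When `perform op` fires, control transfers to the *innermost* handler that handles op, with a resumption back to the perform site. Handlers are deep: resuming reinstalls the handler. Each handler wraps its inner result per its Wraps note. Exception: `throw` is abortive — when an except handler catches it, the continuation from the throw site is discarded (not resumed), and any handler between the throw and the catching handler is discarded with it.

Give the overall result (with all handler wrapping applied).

Answer: ((29, ()), 3)

Step-by-step:
throw(2) @ H2 caught ⇒ 29
H3 returns (29, ())
H4 returns ((29, ()), 3)
= ((29, ()), 3)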